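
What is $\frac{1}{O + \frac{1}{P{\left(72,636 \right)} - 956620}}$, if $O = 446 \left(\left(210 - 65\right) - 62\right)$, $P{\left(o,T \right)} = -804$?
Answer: $\frac{957424}{35441921631} \approx 2.7014 \cdot 10^{-5}$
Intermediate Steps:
$O = 37018$ ($O = 446 \left(145 - 62\right) = 446 \cdot 83 = 37018$)
$\frac{1}{O + \frac{1}{P{\left(72,636 \right)} - 956620}} = \frac{1}{37018 + \frac{1}{-804 - 956620}} = \frac{1}{37018 + \frac{1}{-957424}} = \frac{1}{37018 - \frac{1}{957424}} = \frac{1}{\frac{35441921631}{957424}} = \frac{957424}{35441921631}$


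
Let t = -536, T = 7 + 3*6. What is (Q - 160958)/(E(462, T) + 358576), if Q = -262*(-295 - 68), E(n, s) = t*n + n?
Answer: -32926/55703 ≈ -0.59110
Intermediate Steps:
T = 25 (T = 7 + 18 = 25)
E(n, s) = -535*n (E(n, s) = -536*n + n = -535*n)
Q = 95106 (Q = -262*(-363) = 95106)
(Q - 160958)/(E(462, T) + 358576) = (95106 - 160958)/(-535*462 + 358576) = -65852/(-247170 + 358576) = -65852/111406 = -65852*1/111406 = -32926/55703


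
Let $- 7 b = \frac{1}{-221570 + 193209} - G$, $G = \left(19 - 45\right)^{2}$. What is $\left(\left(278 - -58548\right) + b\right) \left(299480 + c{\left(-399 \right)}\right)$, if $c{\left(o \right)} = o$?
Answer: $\frac{3498566195789459}{198527} \approx 1.7623 \cdot 10^{10}$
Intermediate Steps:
$G = 676$ ($G = \left(-26\right)^{2} = 676$)
$b = \frac{19172037}{198527}$ ($b = - \frac{\frac{1}{-221570 + 193209} - 676}{7} = - \frac{\frac{1}{-28361} - 676}{7} = - \frac{- \frac{1}{28361} - 676}{7} = \left(- \frac{1}{7}\right) \left(- \frac{19172037}{28361}\right) = \frac{19172037}{198527} \approx 96.571$)
$\left(\left(278 - -58548\right) + b\right) \left(299480 + c{\left(-399 \right)}\right) = \left(\left(278 - -58548\right) + \frac{19172037}{198527}\right) \left(299480 - 399\right) = \left(\left(278 + 58548\right) + \frac{19172037}{198527}\right) 299081 = \left(58826 + \frac{19172037}{198527}\right) 299081 = \frac{11697721339}{198527} \cdot 299081 = \frac{3498566195789459}{198527}$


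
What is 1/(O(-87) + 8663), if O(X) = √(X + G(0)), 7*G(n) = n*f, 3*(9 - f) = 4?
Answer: 8663/75047656 - I*√87/75047656 ≈ 0.00011543 - 1.2429e-7*I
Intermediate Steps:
f = 23/3 (f = 9 - ⅓*4 = 9 - 4/3 = 23/3 ≈ 7.6667)
G(n) = 23*n/21 (G(n) = (n*(23/3))/7 = (23*n/3)/7 = 23*n/21)
O(X) = √X (O(X) = √(X + (23/21)*0) = √(X + 0) = √X)
1/(O(-87) + 8663) = 1/(√(-87) + 8663) = 1/(I*√87 + 8663) = 1/(8663 + I*√87)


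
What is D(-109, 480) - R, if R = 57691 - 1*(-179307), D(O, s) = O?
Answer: -237107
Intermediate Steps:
R = 236998 (R = 57691 + 179307 = 236998)
D(-109, 480) - R = -109 - 1*236998 = -109 - 236998 = -237107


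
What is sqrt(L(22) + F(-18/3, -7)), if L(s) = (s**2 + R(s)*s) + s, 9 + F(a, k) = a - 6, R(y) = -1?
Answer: sqrt(463) ≈ 21.517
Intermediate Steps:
F(a, k) = -15 + a (F(a, k) = -9 + (a - 6) = -9 + (-6 + a) = -15 + a)
L(s) = s**2 (L(s) = (s**2 - s) + s = s**2)
sqrt(L(22) + F(-18/3, -7)) = sqrt(22**2 + (-15 - 18/3)) = sqrt(484 + (-15 - 18*1/3)) = sqrt(484 + (-15 - 6)) = sqrt(484 - 21) = sqrt(463)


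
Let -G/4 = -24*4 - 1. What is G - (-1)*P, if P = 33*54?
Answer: 2170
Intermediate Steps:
G = 388 (G = -4*(-24*4 - 1) = -4*(-96 - 1) = -4*(-97) = 388)
P = 1782
G - (-1)*P = 388 - (-1)*1782 = 388 - 1*(-1782) = 388 + 1782 = 2170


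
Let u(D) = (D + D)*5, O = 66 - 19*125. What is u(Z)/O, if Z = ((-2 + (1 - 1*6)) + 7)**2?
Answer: 0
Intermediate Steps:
Z = 0 (Z = ((-2 + (1 - 6)) + 7)**2 = ((-2 - 5) + 7)**2 = (-7 + 7)**2 = 0**2 = 0)
O = -2309 (O = 66 - 2375 = -2309)
u(D) = 10*D (u(D) = (2*D)*5 = 10*D)
u(Z)/O = (10*0)/(-2309) = 0*(-1/2309) = 0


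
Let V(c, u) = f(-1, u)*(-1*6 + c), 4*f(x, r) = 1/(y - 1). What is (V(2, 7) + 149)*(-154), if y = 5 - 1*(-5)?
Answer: -206360/9 ≈ -22929.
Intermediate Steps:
y = 10 (y = 5 + 5 = 10)
f(x, r) = 1/36 (f(x, r) = 1/(4*(10 - 1)) = (¼)/9 = (¼)*(⅑) = 1/36)
V(c, u) = -⅙ + c/36 (V(c, u) = (-1*6 + c)/36 = (-6 + c)/36 = -⅙ + c/36)
(V(2, 7) + 149)*(-154) = ((-⅙ + (1/36)*2) + 149)*(-154) = ((-⅙ + 1/18) + 149)*(-154) = (-⅑ + 149)*(-154) = (1340/9)*(-154) = -206360/9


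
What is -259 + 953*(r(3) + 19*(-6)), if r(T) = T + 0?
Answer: -106042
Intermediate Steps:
r(T) = T
-259 + 953*(r(3) + 19*(-6)) = -259 + 953*(3 + 19*(-6)) = -259 + 953*(3 - 114) = -259 + 953*(-111) = -259 - 105783 = -106042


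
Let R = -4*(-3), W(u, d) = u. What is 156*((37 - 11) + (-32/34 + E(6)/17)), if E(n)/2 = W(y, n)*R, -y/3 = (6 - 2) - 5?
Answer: 77688/17 ≈ 4569.9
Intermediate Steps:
y = 3 (y = -3*((6 - 2) - 5) = -3*(4 - 5) = -3*(-1) = 3)
R = 12
E(n) = 72 (E(n) = 2*(3*12) = 2*36 = 72)
156*((37 - 11) + (-32/34 + E(6)/17)) = 156*((37 - 11) + (-32/34 + 72/17)) = 156*(26 + (-32*1/34 + 72*(1/17))) = 156*(26 + (-16/17 + 72/17)) = 156*(26 + 56/17) = 156*(498/17) = 77688/17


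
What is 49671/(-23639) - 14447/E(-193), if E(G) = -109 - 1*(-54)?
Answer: 30798248/118195 ≈ 260.57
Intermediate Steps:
E(G) = -55 (E(G) = -109 + 54 = -55)
49671/(-23639) - 14447/E(-193) = 49671/(-23639) - 14447/(-55) = 49671*(-1/23639) - 14447*(-1/55) = -49671/23639 + 14447/55 = 30798248/118195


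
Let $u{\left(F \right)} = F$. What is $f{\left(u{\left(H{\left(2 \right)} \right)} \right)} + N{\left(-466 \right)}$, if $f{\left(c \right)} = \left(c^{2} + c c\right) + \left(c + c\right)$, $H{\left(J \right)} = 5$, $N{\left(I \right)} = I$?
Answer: $-406$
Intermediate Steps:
$f{\left(c \right)} = 2 c + 2 c^{2}$ ($f{\left(c \right)} = \left(c^{2} + c^{2}\right) + 2 c = 2 c^{2} + 2 c = 2 c + 2 c^{2}$)
$f{\left(u{\left(H{\left(2 \right)} \right)} \right)} + N{\left(-466 \right)} = 2 \cdot 5 \left(1 + 5\right) - 466 = 2 \cdot 5 \cdot 6 - 466 = 60 - 466 = -406$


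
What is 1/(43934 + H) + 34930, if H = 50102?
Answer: 3284677481/94036 ≈ 34930.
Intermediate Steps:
1/(43934 + H) + 34930 = 1/(43934 + 50102) + 34930 = 1/94036 + 34930 = 3284677481/94036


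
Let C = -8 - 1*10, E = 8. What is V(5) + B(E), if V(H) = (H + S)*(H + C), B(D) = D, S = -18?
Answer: 177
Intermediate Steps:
C = -18 (C = -8 - 10 = -18)
V(H) = (-18 + H)² (V(H) = (H - 18)*(H - 18) = (-18 + H)*(-18 + H) = (-18 + H)²)
V(5) + B(E) = (324 + 5² - 36*5) + 8 = (324 + 25 - 180) + 8 = 169 + 8 = 177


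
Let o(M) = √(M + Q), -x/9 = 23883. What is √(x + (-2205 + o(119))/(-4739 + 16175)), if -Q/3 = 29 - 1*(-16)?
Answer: √(-7027811101323 + 11436*I)/5718 ≈ 3.7722e-7 + 463.62*I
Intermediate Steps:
x = -214947 (x = -9*23883 = -214947)
Q = -135 (Q = -3*(29 - 1*(-16)) = -3*(29 + 16) = -3*45 = -135)
o(M) = √(-135 + M) (o(M) = √(M - 135) = √(-135 + M))
√(x + (-2205 + o(119))/(-4739 + 16175)) = √(-214947 + (-2205 + √(-135 + 119))/(-4739 + 16175)) = √(-214947 + (-2205 + √(-16))/11436) = √(-214947 + (-2205 + 4*I)*(1/11436)) = √(-214947 + (-735/3812 + I/2859)) = √(-819378699/3812 + I/2859)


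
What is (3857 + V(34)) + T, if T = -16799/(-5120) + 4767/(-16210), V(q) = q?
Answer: 6463644559/1659904 ≈ 3894.0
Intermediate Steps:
T = 4958095/1659904 (T = -16799*(-1/5120) + 4767*(-1/16210) = 16799/5120 - 4767/16210 = 4958095/1659904 ≈ 2.9870)
(3857 + V(34)) + T = (3857 + 34) + 4958095/1659904 = 3891 + 4958095/1659904 = 6463644559/1659904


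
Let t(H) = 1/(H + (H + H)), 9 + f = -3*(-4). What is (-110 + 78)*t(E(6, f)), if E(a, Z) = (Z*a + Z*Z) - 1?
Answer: -16/39 ≈ -0.41026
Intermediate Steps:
f = 3 (f = -9 - 3*(-4) = -9 + 12 = 3)
E(a, Z) = -1 + Z² + Z*a (E(a, Z) = (Z*a + Z²) - 1 = (Z² + Z*a) - 1 = -1 + Z² + Z*a)
t(H) = 1/(3*H) (t(H) = 1/(H + 2*H) = 1/(3*H))
(-110 + 78)*t(E(6, f)) = (-110 + 78)*(1/(3*(-1 + 3² + 3*6))) = -32/(3*(-1 + 9 + 18)) = -32/(3*26) = -32*1/78 = -16/39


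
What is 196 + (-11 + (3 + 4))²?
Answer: 212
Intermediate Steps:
196 + (-11 + (3 + 4))² = 196 + (-11 + 7)² = 196 + (-4)² = 196 + 16 = 212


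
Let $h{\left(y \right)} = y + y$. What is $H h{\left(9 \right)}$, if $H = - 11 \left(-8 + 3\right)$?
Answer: $990$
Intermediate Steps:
$H = 55$ ($H = \left(-11\right) \left(-5\right) = 55$)
$h{\left(y \right)} = 2 y$
$H h{\left(9 \right)} = 55 \cdot 2 \cdot 9 = 55 \cdot 18 = 990$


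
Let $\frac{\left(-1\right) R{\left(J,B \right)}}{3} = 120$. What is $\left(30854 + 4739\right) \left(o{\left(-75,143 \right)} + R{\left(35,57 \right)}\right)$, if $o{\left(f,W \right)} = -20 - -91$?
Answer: $-10286377$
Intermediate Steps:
$R{\left(J,B \right)} = -360$ ($R{\left(J,B \right)} = \left(-3\right) 120 = -360$)
$o{\left(f,W \right)} = 71$ ($o{\left(f,W \right)} = -20 + 91 = 71$)
$\left(30854 + 4739\right) \left(o{\left(-75,143 \right)} + R{\left(35,57 \right)}\right) = \left(30854 + 4739\right) \left(71 - 360\right) = 35593 \left(-289\right) = -10286377$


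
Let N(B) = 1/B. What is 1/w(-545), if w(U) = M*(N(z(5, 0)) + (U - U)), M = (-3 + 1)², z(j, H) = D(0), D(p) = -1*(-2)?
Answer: ½ ≈ 0.50000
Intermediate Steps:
D(p) = 2
z(j, H) = 2
M = 4 (M = (-2)² = 4)
w(U) = 2 (w(U) = 4*(1/2 + (U - U)) = 4*(½ + 0) = 4*(½) = 2)
1/w(-545) = 1/2 = ½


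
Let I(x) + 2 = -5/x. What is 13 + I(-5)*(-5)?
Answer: 18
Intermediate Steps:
I(x) = -2 - 5/x
13 + I(-5)*(-5) = 13 + (-2 - 5/(-5))*(-5) = 13 + (-2 - 5*(-⅕))*(-5) = 13 + (-2 + 1)*(-5) = 13 - 1*(-5) = 13 + 5 = 18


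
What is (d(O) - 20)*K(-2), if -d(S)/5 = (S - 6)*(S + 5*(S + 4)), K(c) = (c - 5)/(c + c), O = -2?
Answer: 525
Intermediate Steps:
K(c) = (-5 + c)/(2*c) (K(c) = (-5 + c)/((2*c)) = (-5 + c)*(1/(2*c)) = (-5 + c)/(2*c))
d(S) = -5*(-6 + S)*(20 + 6*S) (d(S) = -5*(S - 6)*(S + 5*(S + 4)) = -5*(-6 + S)*(S + 5*(4 + S)) = -5*(-6 + S)*(S + (20 + 5*S)) = -5*(-6 + S)*(20 + 6*S))
(d(O) - 20)*K(-2) = ((600 - 30*(-2)² + 80*(-2)) - 20)*((½)*(-5 - 2)/(-2)) = ((600 - 30*4 - 160) - 20)*((½)*(-½)*(-7)) = ((600 - 120 - 160) - 20)*(7/4) = (320 - 20)*(7/4) = 300*(7/4) = 525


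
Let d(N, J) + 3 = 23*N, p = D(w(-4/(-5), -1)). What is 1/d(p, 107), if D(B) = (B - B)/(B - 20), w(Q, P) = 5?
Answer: -1/3 ≈ -0.33333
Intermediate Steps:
D(B) = 0 (D(B) = 0/(-20 + B) = 0)
p = 0
d(N, J) = -3 + 23*N
1/d(p, 107) = 1/(-3 + 23*0) = 1/(-3 + 0) = 1/(-3) = -1/3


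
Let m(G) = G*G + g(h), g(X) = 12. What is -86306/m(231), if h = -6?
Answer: -86306/53373 ≈ -1.6170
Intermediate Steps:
m(G) = 12 + G² (m(G) = G*G + 12 = G² + 12 = 12 + G²)
-86306/m(231) = -86306/(12 + 231²) = -86306/(12 + 53361) = -86306/53373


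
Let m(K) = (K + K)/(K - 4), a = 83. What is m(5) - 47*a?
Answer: -3891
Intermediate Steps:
m(K) = 2*K/(-4 + K) (m(K) = (2*K)/(-4 + K) = 2*K/(-4 + K))
m(5) - 47*a = 2*5/(-4 + 5) - 47*83 = 2*5/1 - 3901 = 2*5*1 - 3901 = 10 - 3901 = -3891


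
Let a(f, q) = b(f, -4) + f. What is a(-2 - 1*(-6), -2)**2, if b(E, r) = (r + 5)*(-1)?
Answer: 9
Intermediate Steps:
b(E, r) = -5 - r (b(E, r) = (5 + r)*(-1) = -5 - r)
a(f, q) = -1 + f (a(f, q) = (-5 - 1*(-4)) + f = (-5 + 4) + f = -1 + f)
a(-2 - 1*(-6), -2)**2 = (-1 + (-2 - 1*(-6)))**2 = (-1 + (-2 + 6))**2 = (-1 + 4)**2 = 3**2 = 9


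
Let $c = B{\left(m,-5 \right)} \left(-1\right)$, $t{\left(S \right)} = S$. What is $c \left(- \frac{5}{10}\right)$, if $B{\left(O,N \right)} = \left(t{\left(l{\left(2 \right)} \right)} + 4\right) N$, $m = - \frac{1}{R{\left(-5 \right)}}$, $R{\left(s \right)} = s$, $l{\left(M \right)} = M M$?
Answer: $-20$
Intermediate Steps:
$l{\left(M \right)} = M^{2}$
$m = \frac{1}{5}$ ($m = - \frac{1}{-5} = \left(-1\right) \left(- \frac{1}{5}\right) = \frac{1}{5} \approx 0.2$)
$B{\left(O,N \right)} = 8 N$ ($B{\left(O,N \right)} = \left(2^{2} + 4\right) N = \left(4 + 4\right) N = 8 N$)
$c = 40$ ($c = 8 \left(-5\right) \left(-1\right) = \left(-40\right) \left(-1\right) = 40$)
$c \left(- \frac{5}{10}\right) = 40 \left(- \frac{5}{10}\right) = 40 \left(\left(-5\right) \frac{1}{10}\right) = 40 \left(- \frac{1}{2}\right) = -20$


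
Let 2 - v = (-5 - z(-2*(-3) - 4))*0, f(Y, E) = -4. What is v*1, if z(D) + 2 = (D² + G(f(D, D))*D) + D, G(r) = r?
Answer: 2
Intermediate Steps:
z(D) = -2 + D² - 3*D (z(D) = -2 + ((D² - 4*D) + D) = -2 + (D² - 3*D) = -2 + D² - 3*D)
v = 2 (v = 2 - (-5 - (-2 + (-2*(-3) - 4)² - 3*(-2*(-3) - 4)))*0 = 2 - (-5 - (-2 + (6 - 4)² - 3*(6 - 4)))*0 = 2 - (-5 - (-2 + 2² - 3*2))*0 = 2 - (-5 - (-2 + 4 - 6))*0 = 2 - (-5 - 1*(-4))*0 = 2 - (-5 + 4)*0 = 2 - (-1)*0 = 2 - 1*0 = 2 + 0 = 2)
v*1 = 2*1 = 2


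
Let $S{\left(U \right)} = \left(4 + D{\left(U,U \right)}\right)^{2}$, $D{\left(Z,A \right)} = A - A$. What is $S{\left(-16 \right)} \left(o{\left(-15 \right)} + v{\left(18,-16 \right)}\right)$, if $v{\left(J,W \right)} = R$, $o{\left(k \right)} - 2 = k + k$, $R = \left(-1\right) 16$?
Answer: $-704$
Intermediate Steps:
$D{\left(Z,A \right)} = 0$
$R = -16$
$o{\left(k \right)} = 2 + 2 k$ ($o{\left(k \right)} = 2 + \left(k + k\right) = 2 + 2 k$)
$v{\left(J,W \right)} = -16$
$S{\left(U \right)} = 16$ ($S{\left(U \right)} = \left(4 + 0\right)^{2} = 4^{2} = 16$)
$S{\left(-16 \right)} \left(o{\left(-15 \right)} + v{\left(18,-16 \right)}\right) = 16 \left(\left(2 + 2 \left(-15\right)\right) - 16\right) = 16 \left(\left(2 - 30\right) - 16\right) = 16 \left(-28 - 16\right) = 16 \left(-44\right) = -704$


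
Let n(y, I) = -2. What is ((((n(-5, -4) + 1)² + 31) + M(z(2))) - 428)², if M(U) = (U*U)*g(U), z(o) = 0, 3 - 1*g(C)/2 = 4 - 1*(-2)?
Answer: 156816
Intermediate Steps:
g(C) = -6 (g(C) = 6 - 2*(4 - 1*(-2)) = 6 - 2*(4 + 2) = 6 - 2*6 = 6 - 12 = -6)
M(U) = -6*U² (M(U) = (U*U)*(-6) = U²*(-6) = -6*U²)
((((n(-5, -4) + 1)² + 31) + M(z(2))) - 428)² = ((((-2 + 1)² + 31) - 6*0²) - 428)² = ((((-1)² + 31) - 6*0) - 428)² = (((1 + 31) + 0) - 428)² = ((32 + 0) - 428)² = (32 - 428)² = (-396)² = 156816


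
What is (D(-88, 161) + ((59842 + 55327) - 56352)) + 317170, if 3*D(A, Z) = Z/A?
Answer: 99260407/264 ≈ 3.7599e+5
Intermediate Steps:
D(A, Z) = Z/(3*A) (D(A, Z) = (Z/A)/3 = Z/(3*A))
(D(-88, 161) + ((59842 + 55327) - 56352)) + 317170 = ((⅓)*161/(-88) + ((59842 + 55327) - 56352)) + 317170 = ((⅓)*161*(-1/88) + (115169 - 56352)) + 317170 = (-161/264 + 58817) + 317170 = 15527527/264 + 317170 = 99260407/264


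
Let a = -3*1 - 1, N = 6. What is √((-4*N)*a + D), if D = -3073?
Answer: I*√2977 ≈ 54.562*I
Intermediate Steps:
a = -4 (a = -3 - 1 = -4)
√((-4*N)*a + D) = √(-4*6*(-4) - 3073) = √(-24*(-4) - 3073) = √(96 - 3073) = √(-2977) = I*√2977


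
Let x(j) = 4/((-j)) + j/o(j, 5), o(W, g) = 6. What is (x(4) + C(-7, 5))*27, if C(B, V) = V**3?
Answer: 3366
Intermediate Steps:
x(j) = -4/j + j/6 (x(j) = 4/((-j)) + j/6 = 4*(-1/j) + j*(1/6) = -4/j + j/6)
(x(4) + C(-7, 5))*27 = ((-4/4 + (1/6)*4) + 5**3)*27 = ((-4*1/4 + 2/3) + 125)*27 = ((-1 + 2/3) + 125)*27 = (-1/3 + 125)*27 = (374/3)*27 = 3366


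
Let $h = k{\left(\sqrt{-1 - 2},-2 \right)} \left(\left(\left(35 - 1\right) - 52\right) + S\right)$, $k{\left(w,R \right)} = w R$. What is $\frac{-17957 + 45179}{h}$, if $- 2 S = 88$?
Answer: $- \frac{4537 i \sqrt{3}}{62} \approx - 126.75 i$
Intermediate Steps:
$S = -44$ ($S = \left(- \frac{1}{2}\right) 88 = -44$)
$k{\left(w,R \right)} = R w$
$h = 124 i \sqrt{3}$ ($h = - 2 \sqrt{-1 - 2} \left(\left(\left(35 - 1\right) - 52\right) - 44\right) = - 2 \sqrt{-3} \left(\left(34 - 52\right) - 44\right) = - 2 i \sqrt{3} \left(-18 - 44\right) = - 2 i \sqrt{3} \left(-62\right) = 124 i \sqrt{3} \approx 214.77 i$)
$\frac{-17957 + 45179}{h} = \frac{-17957 + 45179}{124 i \sqrt{3}} = 27222 \left(- \frac{i \sqrt{3}}{372}\right) = - \frac{4537 i \sqrt{3}}{62}$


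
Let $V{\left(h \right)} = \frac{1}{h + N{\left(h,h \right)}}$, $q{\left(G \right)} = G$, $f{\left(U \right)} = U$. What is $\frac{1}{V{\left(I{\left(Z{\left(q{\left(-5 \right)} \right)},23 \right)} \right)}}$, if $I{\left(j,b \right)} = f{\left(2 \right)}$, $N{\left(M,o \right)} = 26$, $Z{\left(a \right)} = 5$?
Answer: $28$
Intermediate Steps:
$I{\left(j,b \right)} = 2$
$V{\left(h \right)} = \frac{1}{26 + h}$ ($V{\left(h \right)} = \frac{1}{h + 26} = \frac{1}{26 + h}$)
$\frac{1}{V{\left(I{\left(Z{\left(q{\left(-5 \right)} \right)},23 \right)} \right)}} = \frac{1}{\frac{1}{26 + 2}} = \frac{1}{\frac{1}{28}} = 28$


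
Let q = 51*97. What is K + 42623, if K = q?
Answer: 47570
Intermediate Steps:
q = 4947
K = 4947
K + 42623 = 4947 + 42623 = 47570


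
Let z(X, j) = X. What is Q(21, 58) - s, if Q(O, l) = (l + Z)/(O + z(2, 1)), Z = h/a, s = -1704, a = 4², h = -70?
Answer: 313965/184 ≈ 1706.3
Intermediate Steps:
a = 16
Z = -35/8 (Z = -70/16 = -70*1/16 = -35/8 ≈ -4.3750)
Q(O, l) = (-35/8 + l)/(2 + O) (Q(O, l) = (l - 35/8)/(O + 2) = (-35/8 + l)/(2 + O))
Q(21, 58) - s = (-35/8 + 58)/(2 + 21) - 1*(-1704) = (429/8)/23 + 1704 = (1/23)*(429/8) + 1704 = 429/184 + 1704 = 313965/184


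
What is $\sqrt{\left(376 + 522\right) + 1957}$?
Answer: $\sqrt{2855} \approx 53.432$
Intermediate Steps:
$\sqrt{\left(376 + 522\right) + 1957} = \sqrt{898 + 1957} = \sqrt{2855}$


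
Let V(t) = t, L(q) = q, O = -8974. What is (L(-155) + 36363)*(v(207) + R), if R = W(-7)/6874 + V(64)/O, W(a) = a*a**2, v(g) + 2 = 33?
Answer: 2468334970568/2203117 ≈ 1.1204e+6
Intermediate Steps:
v(g) = 31 (v(g) = -2 + 33 = 31)
W(a) = a**3
R = -251287/4406234 (R = (-7)**3/6874 + 64/(-8974) = -343*1/6874 + 64*(-1/8974) = -49/982 - 32/4487 = -251287/4406234 ≈ -0.057030)
(L(-155) + 36363)*(v(207) + R) = (-155 + 36363)*(31 - 251287/4406234) = 36208*(136341967/4406234) = 2468334970568/2203117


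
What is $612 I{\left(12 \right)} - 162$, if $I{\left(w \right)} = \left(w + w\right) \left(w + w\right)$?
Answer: $352350$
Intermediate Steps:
$I{\left(w \right)} = 4 w^{2}$ ($I{\left(w \right)} = 2 w 2 w = 4 w^{2}$)
$612 I{\left(12 \right)} - 162 = 612 \cdot 4 \cdot 12^{2} - 162 = 612 \cdot 4 \cdot 144 - 162 = 612 \cdot 576 - 162 = 352512 - 162 = 352350$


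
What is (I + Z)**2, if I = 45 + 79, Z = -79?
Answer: 2025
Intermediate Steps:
I = 124
(I + Z)**2 = (124 - 79)**2 = 45**2 = 2025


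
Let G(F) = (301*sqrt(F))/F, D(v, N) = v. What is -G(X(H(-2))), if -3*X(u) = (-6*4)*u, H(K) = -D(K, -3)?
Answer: -301/4 ≈ -75.250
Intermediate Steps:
H(K) = -K
X(u) = 8*u (X(u) = -(-6*4)*u/3 = -(-8)*u = 8*u)
G(F) = 301/sqrt(F)
-G(X(H(-2))) = -301/sqrt(8*(-1*(-2))) = -301/sqrt(8*2) = -301/sqrt(16) = -301/4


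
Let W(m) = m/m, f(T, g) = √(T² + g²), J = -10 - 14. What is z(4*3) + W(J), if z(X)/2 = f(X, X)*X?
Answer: 1 + 288*√2 ≈ 408.29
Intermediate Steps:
J = -24
W(m) = 1
z(X) = 2*X*√2*√(X²) (z(X) = 2*(√(X² + X²)*X) = 2*(√(2*X²)*X) = 2*((√2*√(X²))*X) = 2*(X*√2*√(X²)) = 2*X*√2*√(X²))
z(4*3) + W(J) = 2*(4*3)*√2*√((4*3)²) + 1 = 2*12*√2*√(12²) + 1 = 2*12*√2*√144 + 1 = 2*12*√2*12 + 1 = 288*√2 + 1 = 1 + 288*√2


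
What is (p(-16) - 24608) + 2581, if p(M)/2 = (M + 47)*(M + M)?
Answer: -24011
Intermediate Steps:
p(M) = 4*M*(47 + M) (p(M) = 2*((M + 47)*(M + M)) = 2*((47 + M)*(2*M)) = 2*(2*M*(47 + M)) = 4*M*(47 + M))
(p(-16) - 24608) + 2581 = (4*(-16)*(47 - 16) - 24608) + 2581 = (4*(-16)*31 - 24608) + 2581 = (-1984 - 24608) + 2581 = -26592 + 2581 = -24011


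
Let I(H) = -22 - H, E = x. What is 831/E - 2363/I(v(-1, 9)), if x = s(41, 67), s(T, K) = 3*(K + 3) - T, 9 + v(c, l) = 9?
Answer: 417629/3718 ≈ 112.33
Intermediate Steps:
v(c, l) = 0 (v(c, l) = -9 + 9 = 0)
s(T, K) = 9 - T + 3*K (s(T, K) = 3*(3 + K) - T = (9 + 3*K) - T = 9 - T + 3*K)
x = 169 (x = 9 - 1*41 + 3*67 = 9 - 41 + 201 = 169)
E = 169
831/E - 2363/I(v(-1, 9)) = 831/169 - 2363/(-22 - 1*0) = 831*(1/169) - 2363/(-22 + 0) = 831/169 - 2363/(-22) = 831/169 - 2363*(-1/22) = 831/169 + 2363/22 = 417629/3718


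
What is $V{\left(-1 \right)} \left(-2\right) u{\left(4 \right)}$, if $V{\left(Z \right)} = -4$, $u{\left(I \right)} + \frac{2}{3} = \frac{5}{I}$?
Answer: $\frac{14}{3} \approx 4.6667$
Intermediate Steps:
$u{\left(I \right)} = - \frac{2}{3} + \frac{5}{I}$
$V{\left(-1 \right)} \left(-2\right) u{\left(4 \right)} = \left(-4\right) \left(-2\right) \left(- \frac{2}{3} + \frac{5}{4}\right) = 8 \left(- \frac{2}{3} + 5 \cdot \frac{1}{4}\right) = 8 \left(- \frac{2}{3} + \frac{5}{4}\right) = 8 \cdot \frac{7}{12} = \frac{14}{3}$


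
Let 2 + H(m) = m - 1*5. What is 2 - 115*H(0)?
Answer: 807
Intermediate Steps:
H(m) = -7 + m (H(m) = -2 + (m - 1*5) = -2 + (m - 5) = -2 + (-5 + m) = -7 + m)
2 - 115*H(0) = 2 - 115*(-7 + 0) = 2 - 115*(-7) = 2 + 805 = 807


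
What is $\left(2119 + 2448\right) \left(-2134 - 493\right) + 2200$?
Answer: $-11995309$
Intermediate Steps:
$\left(2119 + 2448\right) \left(-2134 - 493\right) + 2200 = 4567 \left(-2627\right) + 2200 = -11997509 + 2200 = -11995309$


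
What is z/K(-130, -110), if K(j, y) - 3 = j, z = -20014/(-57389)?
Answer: -20014/7288403 ≈ -0.0027460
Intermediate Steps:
z = 20014/57389 (z = -20014*(-1/57389) = 20014/57389 ≈ 0.34874)
K(j, y) = 3 + j
z/K(-130, -110) = 20014/(57389*(3 - 130)) = (20014/57389)/(-127) = (20014/57389)*(-1/127) = -20014/7288403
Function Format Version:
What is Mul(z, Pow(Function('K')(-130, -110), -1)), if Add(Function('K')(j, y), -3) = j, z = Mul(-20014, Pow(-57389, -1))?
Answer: Rational(-20014, 7288403) ≈ -0.0027460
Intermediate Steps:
z = Rational(20014, 57389) (z = Mul(-20014, Rational(-1, 57389)) = Rational(20014, 57389) ≈ 0.34874)
Function('K')(j, y) = Add(3, j)
Mul(z, Pow(Function('K')(-130, -110), -1)) = Mul(Rational(20014, 57389), Pow(Add(3, -130), -1)) = Mul(Rational(20014, 57389), Pow(-127, -1)) = Mul(Rational(20014, 57389), Rational(-1, 127)) = Rational(-20014, 7288403)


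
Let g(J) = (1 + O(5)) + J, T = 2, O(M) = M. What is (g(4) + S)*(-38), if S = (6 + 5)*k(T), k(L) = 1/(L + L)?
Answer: -969/2 ≈ -484.50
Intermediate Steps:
k(L) = 1/(2*L)
S = 11/4 (S = (6 + 5)*((½)/2) = 11*((½)*(½)) = 11*(¼) = 11/4 ≈ 2.7500)
g(J) = 6 + J (g(J) = (1 + 5) + J = 6 + J)
(g(4) + S)*(-38) = ((6 + 4) + 11/4)*(-38) = (10 + 11/4)*(-38) = (51/4)*(-38) = -969/2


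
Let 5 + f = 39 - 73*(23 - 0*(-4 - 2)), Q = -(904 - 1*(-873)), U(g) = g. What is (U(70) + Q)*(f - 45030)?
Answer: 79674225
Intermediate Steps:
Q = -1777 (Q = -(904 + 873) = -1*1777 = -1777)
f = -1645 (f = -5 + (39 - 73*(23 - 0*(-4 - 2))) = -5 + (39 - 73*(23 - 0*(-6))) = -5 + (39 - 73*(23 - 1*0)) = -5 + (39 - 73*(23 + 0)) = -5 + (39 - 73*23) = -5 + (39 - 1679) = -5 - 1640 = -1645)
(U(70) + Q)*(f - 45030) = (70 - 1777)*(-1645 - 45030) = -1707*(-46675) = 79674225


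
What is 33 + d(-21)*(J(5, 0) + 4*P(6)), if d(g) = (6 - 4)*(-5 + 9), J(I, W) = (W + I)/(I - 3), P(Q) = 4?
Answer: 181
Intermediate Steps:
J(I, W) = (I + W)/(-3 + I)
d(g) = 8 (d(g) = 2*4 = 8)
33 + d(-21)*(J(5, 0) + 4*P(6)) = 33 + 8*((5 + 0)/(-3 + 5) + 4*4) = 33 + 8*(5/2 + 16) = 33 + 8*(37/2) = 33 + 148 = 181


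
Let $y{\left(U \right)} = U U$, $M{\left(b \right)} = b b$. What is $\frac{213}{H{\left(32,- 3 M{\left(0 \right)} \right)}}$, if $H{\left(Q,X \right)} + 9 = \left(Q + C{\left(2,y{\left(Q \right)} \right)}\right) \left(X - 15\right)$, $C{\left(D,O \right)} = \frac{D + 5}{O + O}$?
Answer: $- \frac{145408}{333859} \approx -0.43554$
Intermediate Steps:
$M{\left(b \right)} = b^{2}$
$y{\left(U \right)} = U^{2}$
$C{\left(D,O \right)} = \frac{5 + D}{2 O}$
$H{\left(Q,X \right)} = -9 + \left(-15 + X\right) \left(Q + \frac{7}{2 Q^{2}}\right)$ ($H{\left(Q,X \right)} = -9 + \left(Q + \frac{5 + 2}{2 Q^{2}}\right) \left(X - 15\right) = -9 + \left(Q + \frac{1}{2} \frac{1}{Q^{2}} \cdot 7\right) \left(-15 + X\right) = -9 + \left(Q + \frac{7}{2 Q^{2}}\right) \left(-15 + X\right) = -9 + \left(-15 + X\right) \left(Q + \frac{7}{2 Q^{2}}\right)$)
$\frac{213}{H{\left(32,- 3 M{\left(0 \right)} \right)}} = \frac{213}{\frac{1}{2} \cdot \frac{1}{1024} \left(-105 + 7 \left(- 3 \cdot 0^{2}\right) + 2 \cdot 32^{2} \left(-9 - 480 + 32 \left(- 3 \cdot 0^{2}\right)\right)\right)} = \frac{213}{\frac{1}{2} \cdot \frac{1}{1024} \left(-105 + 7 \left(\left(-3\right) 0\right) + 2 \cdot 1024 \left(-9 - 480 + 32 \left(\left(-3\right) 0\right)\right)\right)} = \frac{213}{\frac{1}{2} \cdot \frac{1}{1024} \left(-105 + 7 \cdot 0 + 2 \cdot 1024 \left(-9 - 480 + 32 \cdot 0\right)\right)} = \frac{213}{\frac{1}{2} \cdot \frac{1}{1024} \left(-105 + 0 + 2 \cdot 1024 \left(-9 - 480 + 0\right)\right)} = \frac{213}{\frac{1}{2} \cdot \frac{1}{1024} \left(-105 + 0 + 2 \cdot 1024 \left(-489\right)\right)} = \frac{213}{\frac{1}{2} \cdot \frac{1}{1024} \left(-105 + 0 - 1001472\right)} = \frac{213}{\frac{1}{2} \cdot \frac{1}{1024} \left(-1001577\right)} = \frac{213}{- \frac{1001577}{2048}} = 213 \left(- \frac{2048}{1001577}\right) = - \frac{145408}{333859}$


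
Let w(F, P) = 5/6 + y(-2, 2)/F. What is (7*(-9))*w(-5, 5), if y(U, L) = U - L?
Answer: -1029/10 ≈ -102.90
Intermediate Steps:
w(F, P) = ⅚ - 4/F (w(F, P) = 5/6 + (-2 - 1*2)/F = 5*(⅙) + (-2 - 2)/F = ⅚ - 4/F)
(7*(-9))*w(-5, 5) = (7*(-9))*(⅚ - 4/(-5)) = -63*(⅚ - 4*(-⅕)) = -63*(⅚ + ⅘) = -63*49/30 = -1029/10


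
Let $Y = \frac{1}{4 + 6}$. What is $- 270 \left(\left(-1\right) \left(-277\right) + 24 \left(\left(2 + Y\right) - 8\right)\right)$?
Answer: $-36558$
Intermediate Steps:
$Y = \frac{1}{10} \approx 0.1$
$- 270 \left(\left(-1\right) \left(-277\right) + 24 \left(\left(2 + Y\right) - 8\right)\right) = - 270 \left(\left(-1\right) \left(-277\right) + 24 \left(\left(2 + \frac{1}{10}\right) - 8\right)\right) = - 270 \left(277 + 24 \left(\frac{21}{10} - 8\right)\right) = - 270 \left(277 + 24 \left(- \frac{59}{10}\right)\right) = - 270 \left(277 - \frac{708}{5}\right) = \left(-270\right) \frac{677}{5} = -36558$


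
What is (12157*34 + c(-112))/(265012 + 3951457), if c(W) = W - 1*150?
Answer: 413076/4216469 ≈ 0.097967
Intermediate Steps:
c(W) = -150 + W (c(W) = W - 150 = -150 + W)
(12157*34 + c(-112))/(265012 + 3951457) = (12157*34 + (-150 - 112))/(265012 + 3951457) = (413338 - 262)/4216469 = 413076*(1/4216469) = 413076/4216469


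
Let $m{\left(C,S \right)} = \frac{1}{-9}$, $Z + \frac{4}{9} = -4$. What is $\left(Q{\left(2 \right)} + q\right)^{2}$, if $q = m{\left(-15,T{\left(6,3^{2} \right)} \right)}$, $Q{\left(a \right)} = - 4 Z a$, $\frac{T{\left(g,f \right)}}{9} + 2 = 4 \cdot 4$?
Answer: $\frac{101761}{81} \approx 1256.3$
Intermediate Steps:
$Z = - \frac{40}{9}$ ($Z = - \frac{4}{9} - 4 = - \frac{40}{9} \approx -4.4444$)
$T{\left(g,f \right)} = 126$ ($T{\left(g,f \right)} = -18 + 9 \cdot 4 \cdot 4 = -18 + 9 \cdot 16 = -18 + 144 = 126$)
$Q{\left(a \right)} = \frac{160 a}{9}$ ($Q{\left(a \right)} = \left(-4\right) \left(- \frac{40}{9}\right) a = \frac{160 a}{9}$)
$m{\left(C,S \right)} = - \frac{1}{9}$
$q = - \frac{1}{9} \approx -0.11111$
$\left(Q{\left(2 \right)} + q\right)^{2} = \left(\frac{160}{9} \cdot 2 - \frac{1}{9}\right)^{2} = \left(\frac{320}{9} - \frac{1}{9}\right)^{2} = \left(\frac{319}{9}\right)^{2} = \frac{101761}{81}$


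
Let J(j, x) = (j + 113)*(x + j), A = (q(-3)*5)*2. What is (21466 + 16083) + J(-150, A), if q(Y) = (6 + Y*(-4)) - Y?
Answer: 35329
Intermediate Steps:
q(Y) = 6 - 5*Y (q(Y) = (6 - 4*Y) - Y = 6 - 5*Y)
A = 210 (A = ((6 - 5*(-3))*5)*2 = ((6 + 15)*5)*2 = (21*5)*2 = 105*2 = 210)
J(j, x) = (113 + j)*(j + x)
(21466 + 16083) + J(-150, A) = (21466 + 16083) + ((-150)² + 113*(-150) + 113*210 - 150*210) = 37549 + (22500 - 16950 + 23730 - 31500) = 37549 - 2220 = 35329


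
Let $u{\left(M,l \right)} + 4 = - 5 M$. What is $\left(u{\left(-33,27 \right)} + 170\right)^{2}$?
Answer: $109561$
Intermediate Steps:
$u{\left(M,l \right)} = -4 - 5 M$
$\left(u{\left(-33,27 \right)} + 170\right)^{2} = \left(\left(-4 - -165\right) + 170\right)^{2} = \left(\left(-4 + 165\right) + 170\right)^{2} = \left(161 + 170\right)^{2} = 331^{2} = 109561$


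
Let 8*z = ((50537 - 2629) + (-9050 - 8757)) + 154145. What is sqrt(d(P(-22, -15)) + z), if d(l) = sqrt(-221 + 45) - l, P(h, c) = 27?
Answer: sqrt(92015 + 16*I*sqrt(11))/2 ≈ 151.67 + 0.043735*I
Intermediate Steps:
d(l) = -l + 4*I*sqrt(11) (d(l) = sqrt(-176) - l = 4*I*sqrt(11) - l = -l + 4*I*sqrt(11))
z = 92123/4 (z = (((50537 - 2629) + (-9050 - 8757)) + 154145)/8 = ((47908 - 17807) + 154145)/8 = (30101 + 154145)/8 = (1/8)*184246 = 92123/4 ≈ 23031.)
sqrt(d(P(-22, -15)) + z) = sqrt((-1*27 + 4*I*sqrt(11)) + 92123/4) = sqrt((-27 + 4*I*sqrt(11)) + 92123/4) = sqrt(92015/4 + 4*I*sqrt(11))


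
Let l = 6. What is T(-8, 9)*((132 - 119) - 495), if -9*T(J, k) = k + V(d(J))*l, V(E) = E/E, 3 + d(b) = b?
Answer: 2410/3 ≈ 803.33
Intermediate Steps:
d(b) = -3 + b
V(E) = 1
T(J, k) = -⅔ - k/9 (T(J, k) = -(k + 1*6)/9 = -(k + 6)/9 = -(6 + k)/9 = -⅔ - k/9)
T(-8, 9)*((132 - 119) - 495) = (-⅔ - ⅑*9)*((132 - 119) - 495) = (-⅔ - 1)*(13 - 495) = -5/3*(-482) = 2410/3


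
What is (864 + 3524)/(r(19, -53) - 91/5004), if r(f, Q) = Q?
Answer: -21957552/265303 ≈ -82.764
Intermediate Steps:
(864 + 3524)/(r(19, -53) - 91/5004) = (864 + 3524)/(-53 - 91/5004) = 4388/(-53 - 91*1/5004) = 4388/(-53 - 91/5004) = 4388/(-265303/5004) = 4388*(-5004/265303) = -21957552/265303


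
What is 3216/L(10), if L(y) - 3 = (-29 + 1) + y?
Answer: -1072/5 ≈ -214.40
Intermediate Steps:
L(y) = -25 + y (L(y) = 3 + ((-29 + 1) + y) = 3 + (-28 + y) = -25 + y)
3216/L(10) = 3216/(-25 + 10) = 3216/(-15) = 3216*(-1/15) = -1072/5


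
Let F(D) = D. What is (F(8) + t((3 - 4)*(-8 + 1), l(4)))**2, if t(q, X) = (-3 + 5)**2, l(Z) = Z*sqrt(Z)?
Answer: 144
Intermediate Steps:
l(Z) = Z**(3/2)
t(q, X) = 4 (t(q, X) = 2**2 = 4)
(F(8) + t((3 - 4)*(-8 + 1), l(4)))**2 = (8 + 4)**2 = 12**2 = 144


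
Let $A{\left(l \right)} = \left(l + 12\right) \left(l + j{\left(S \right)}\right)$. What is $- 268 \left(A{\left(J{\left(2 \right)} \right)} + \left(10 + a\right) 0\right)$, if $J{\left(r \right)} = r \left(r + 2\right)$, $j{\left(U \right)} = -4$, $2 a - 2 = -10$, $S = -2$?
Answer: $-21440$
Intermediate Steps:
$a = -4$ ($a = 1 + \frac{1}{2} \left(-10\right) = 1 - 5 = -4$)
$J{\left(r \right)} = r \left(2 + r\right)$
$A{\left(l \right)} = \left(-4 + l\right) \left(12 + l\right)$ ($A{\left(l \right)} = \left(l + 12\right) \left(l - 4\right) = \left(12 + l\right) \left(-4 + l\right) = \left(-4 + l\right) \left(12 + l\right)$)
$- 268 \left(A{\left(J{\left(2 \right)} \right)} + \left(10 + a\right) 0\right) = - 268 \left(\left(-48 + \left(2 \left(2 + 2\right)\right)^{2} + 8 \cdot 2 \left(2 + 2\right)\right) + \left(10 - 4\right) 0\right) = - 268 \left(\left(-48 + \left(2 \cdot 4\right)^{2} + 8 \cdot 2 \cdot 4\right) + 6 \cdot 0\right) = - 268 \left(\left(-48 + 8^{2} + 8 \cdot 8\right) + 0\right) = - 268 \left(\left(-48 + 64 + 64\right) + 0\right) = - 268 \left(80 + 0\right) = \left(-268\right) 80 = -21440$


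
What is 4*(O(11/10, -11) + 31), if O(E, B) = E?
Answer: 642/5 ≈ 128.40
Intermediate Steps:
4*(O(11/10, -11) + 31) = 4*(11/10 + 31) = 4*(321/10) = 642/5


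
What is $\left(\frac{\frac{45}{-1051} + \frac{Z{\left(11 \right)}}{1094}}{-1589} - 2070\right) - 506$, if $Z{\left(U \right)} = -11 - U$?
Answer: $- \frac{336172165376}{130501619} \approx -2576.0$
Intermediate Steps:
$\left(\frac{\frac{45}{-1051} + \frac{Z{\left(11 \right)}}{1094}}{-1589} - 2070\right) - 506 = \left(\frac{\frac{45}{-1051} + \frac{-11 - 11}{1094}}{-1589} - 2070\right) - 506 = \left(\left(45 \left(- \frac{1}{1051}\right) + \left(-11 - 11\right) \frac{1}{1094}\right) \left(- \frac{1}{1589}\right) - 2070\right) - 506 = \left(\left(- \frac{45}{1051} - \frac{11}{547}\right) \left(- \frac{1}{1589}\right) - 2070\right) - 506 = \left(\left(- \frac{36176}{574897}\right) \left(- \frac{1}{1589}\right) - 2070\right) - 506 = \left(\frac{5168}{130501619} - 2070\right) - 506 = - \frac{270138346162}{130501619} - 506 = - \frac{336172165376}{130501619}$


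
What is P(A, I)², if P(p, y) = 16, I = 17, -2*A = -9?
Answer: 256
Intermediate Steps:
A = 9/2 (A = -½*(-9) = 9/2 ≈ 4.5000)
P(A, I)² = 16² = 256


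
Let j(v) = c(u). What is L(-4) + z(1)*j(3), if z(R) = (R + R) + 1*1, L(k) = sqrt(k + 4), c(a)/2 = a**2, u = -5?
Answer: 150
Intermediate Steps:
c(a) = 2*a**2
L(k) = sqrt(4 + k)
j(v) = 50 (j(v) = 2*(-5)**2 = 2*25 = 50)
z(R) = 1 + 2*R (z(R) = 2*R + 1 = 1 + 2*R)
L(-4) + z(1)*j(3) = sqrt(4 - 4) + (1 + 2*1)*50 = sqrt(0) + (1 + 2)*50 = 0 + 3*50 = 0 + 150 = 150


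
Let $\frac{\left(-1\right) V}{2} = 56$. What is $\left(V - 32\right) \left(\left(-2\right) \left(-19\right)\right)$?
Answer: $-5472$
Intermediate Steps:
$V = -112$ ($V = \left(-2\right) 56 = -112$)
$\left(V - 32\right) \left(\left(-2\right) \left(-19\right)\right) = \left(-112 - 32\right) \left(\left(-2\right) \left(-19\right)\right) = \left(-144\right) 38 = -5472$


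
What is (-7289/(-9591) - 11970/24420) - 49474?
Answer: -386245072639/7807074 ≈ -49474.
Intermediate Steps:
(-7289/(-9591) - 11970/24420) - 49474 = (-7289*(-1/9591) - 11970*1/24420) - 49474 = (7289/9591 - 399/814) - 49474 = 2106437/7807074 - 49474 = -386245072639/7807074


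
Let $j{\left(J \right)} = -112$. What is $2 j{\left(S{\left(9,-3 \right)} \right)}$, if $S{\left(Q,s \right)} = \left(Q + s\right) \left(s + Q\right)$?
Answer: $-224$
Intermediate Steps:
$S{\left(Q,s \right)} = \left(Q + s\right)^{2}$ ($S{\left(Q,s \right)} = \left(Q + s\right) \left(Q + s\right) = \left(Q + s\right)^{2}$)
$2 j{\left(S{\left(9,-3 \right)} \right)} = 2 \left(-112\right) = -224$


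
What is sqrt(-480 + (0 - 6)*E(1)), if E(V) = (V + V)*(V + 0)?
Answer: 2*I*sqrt(123) ≈ 22.181*I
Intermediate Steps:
E(V) = 2*V**2 (E(V) = (2*V)*V = 2*V**2)
sqrt(-480 + (0 - 6)*E(1)) = sqrt(-480 + (0 - 6)*(2*1**2)) = sqrt(-480 - 12) = sqrt(-492) = 2*I*sqrt(123)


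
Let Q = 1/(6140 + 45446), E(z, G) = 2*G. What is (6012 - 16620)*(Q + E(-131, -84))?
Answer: 45966834888/25793 ≈ 1.7821e+6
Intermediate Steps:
Q = 1/51586 ≈ 1.9385e-5
(6012 - 16620)*(Q + E(-131, -84)) = (6012 - 16620)*(1/51586 + 2*(-84)) = -10608*(1/51586 - 168) = -10608*(-8666447/51586) = 45966834888/25793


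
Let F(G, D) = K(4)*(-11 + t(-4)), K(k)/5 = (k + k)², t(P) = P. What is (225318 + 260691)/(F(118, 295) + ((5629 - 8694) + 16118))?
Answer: 54001/917 ≈ 58.889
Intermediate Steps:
K(k) = 20*k² (K(k) = 5*(k + k)² = 5*(2*k)² = 5*(4*k²) = 20*k²)
F(G, D) = -4800 (F(G, D) = (20*4²)*(-11 - 4) = (20*16)*(-15) = 320*(-15) = -4800)
(225318 + 260691)/(F(118, 295) + ((5629 - 8694) + 16118)) = (225318 + 260691)/(-4800 + ((5629 - 8694) + 16118)) = 486009/(-4800 + (-3065 + 16118)) = 486009/(-4800 + 13053) = 486009/8253 = 486009*(1/8253) = 54001/917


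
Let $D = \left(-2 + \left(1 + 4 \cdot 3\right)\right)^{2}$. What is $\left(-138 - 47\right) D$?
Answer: $-22385$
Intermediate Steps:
$D = 121$ ($D = \left(-2 + \left(1 + 12\right)\right)^{2} = \left(-2 + 13\right)^{2} = 11^{2} = 121$)
$\left(-138 - 47\right) D = \left(-138 - 47\right) 121 = \left(-185\right) 121 = -22385$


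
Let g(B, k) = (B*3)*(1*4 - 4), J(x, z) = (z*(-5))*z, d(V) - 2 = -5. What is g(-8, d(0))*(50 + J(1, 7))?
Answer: 0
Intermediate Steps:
d(V) = -3 (d(V) = 2 - 5 = -3)
J(x, z) = -5*z**2 (J(x, z) = (-5*z)*z = -5*z**2)
g(B, k) = 0 (g(B, k) = (3*B)*(4 - 4) = (3*B)*0 = 0)
g(-8, d(0))*(50 + J(1, 7)) = 0*(50 - 5*7**2) = 0*(50 - 5*49) = 0*(50 - 245) = 0*(-195) = 0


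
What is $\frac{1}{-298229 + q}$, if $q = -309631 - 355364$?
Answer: $- \frac{1}{963224} \approx -1.0382 \cdot 10^{-6}$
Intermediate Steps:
$q = -664995$ ($q = -309631 - 355364 = -664995$)
$\frac{1}{-298229 + q} = \frac{1}{-298229 - 664995} = \frac{1}{-963224} = - \frac{1}{963224}$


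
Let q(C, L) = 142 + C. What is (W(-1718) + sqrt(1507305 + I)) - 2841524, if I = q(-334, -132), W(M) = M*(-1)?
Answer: -2839806 + 3*sqrt(167457) ≈ -2.8386e+6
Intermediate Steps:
W(M) = -M
I = -192 (I = 142 - 334 = -192)
(W(-1718) + sqrt(1507305 + I)) - 2841524 = (-1*(-1718) + sqrt(1507305 - 192)) - 2841524 = (1718 + sqrt(1507113)) - 2841524 = (1718 + 3*sqrt(167457)) - 2841524 = -2839806 + 3*sqrt(167457)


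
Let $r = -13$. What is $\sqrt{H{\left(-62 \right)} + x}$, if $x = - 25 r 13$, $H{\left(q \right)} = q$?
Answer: $\sqrt{4163} \approx 64.521$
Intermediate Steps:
$x = 4225$ ($x = \left(-25\right) \left(-13\right) 13 = 325 \cdot 13 = 4225$)
$\sqrt{H{\left(-62 \right)} + x} = \sqrt{-62 + 4225} = \sqrt{4163}$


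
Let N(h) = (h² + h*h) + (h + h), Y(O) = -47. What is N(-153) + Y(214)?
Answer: 46465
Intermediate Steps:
N(h) = 2*h + 2*h² (N(h) = (h² + h²) + 2*h = 2*h² + 2*h = 2*h + 2*h²)
N(-153) + Y(214) = 2*(-153)*(1 - 153) - 47 = 2*(-153)*(-152) - 47 = 46512 - 47 = 46465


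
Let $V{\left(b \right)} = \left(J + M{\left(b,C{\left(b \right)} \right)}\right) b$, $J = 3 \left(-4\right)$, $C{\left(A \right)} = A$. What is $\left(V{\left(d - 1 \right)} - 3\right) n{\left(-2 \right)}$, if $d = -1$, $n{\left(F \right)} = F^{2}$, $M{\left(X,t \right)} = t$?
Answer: $100$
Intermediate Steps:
$J = -12$
$V{\left(b \right)} = b \left(-12 + b\right)$ ($V{\left(b \right)} = \left(-12 + b\right) b = b \left(-12 + b\right)$)
$\left(V{\left(d - 1 \right)} - 3\right) n{\left(-2 \right)} = \left(\left(-1 - 1\right) \left(-12 - 2\right) - 3\right) \left(-2\right)^{2} = \left(\left(-1 - 1\right) \left(-12 - 2\right) - 3\right) 4 = \left(- 2 \left(-12 - 2\right) - 3\right) 4 = \left(\left(-2\right) \left(-14\right) - 3\right) 4 = \left(28 - 3\right) 4 = 25 \cdot 4 = 100$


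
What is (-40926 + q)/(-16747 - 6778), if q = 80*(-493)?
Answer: 80366/23525 ≈ 3.4162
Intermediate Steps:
q = -39440
(-40926 + q)/(-16747 - 6778) = (-40926 - 39440)/(-16747 - 6778) = -80366/(-23525) = -80366*(-1/23525) = 80366/23525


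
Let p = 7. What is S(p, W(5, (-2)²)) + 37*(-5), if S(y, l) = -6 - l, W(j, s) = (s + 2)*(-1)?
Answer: -185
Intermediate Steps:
W(j, s) = -2 - s (W(j, s) = (2 + s)*(-1) = -2 - s)
S(p, W(5, (-2)²)) + 37*(-5) = (-6 - (-2 - 1*(-2)²)) + 37*(-5) = (-6 - (-2 - 1*4)) - 185 = (-6 - (-2 - 4)) - 185 = (-6 - 1*(-6)) - 185 = (-6 + 6) - 185 = 0 - 185 = -185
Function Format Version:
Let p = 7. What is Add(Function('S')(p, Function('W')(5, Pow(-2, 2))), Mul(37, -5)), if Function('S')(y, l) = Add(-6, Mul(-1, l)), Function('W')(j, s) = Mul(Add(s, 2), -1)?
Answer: -185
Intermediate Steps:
Function('W')(j, s) = Add(-2, Mul(-1, s)) (Function('W')(j, s) = Mul(Add(2, s), -1) = Add(-2, Mul(-1, s)))
Add(Function('S')(p, Function('W')(5, Pow(-2, 2))), Mul(37, -5)) = Add(Add(-6, Mul(-1, Add(-2, Mul(-1, Pow(-2, 2))))), Mul(37, -5)) = Add(Add(-6, Mul(-1, Add(-2, Mul(-1, 4)))), -185) = Add(Add(-6, Mul(-1, Add(-2, -4))), -185) = Add(Add(-6, Mul(-1, -6)), -185) = Add(Add(-6, 6), -185) = Add(0, -185) = -185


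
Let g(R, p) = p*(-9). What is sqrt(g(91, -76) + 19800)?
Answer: 6*sqrt(569) ≈ 143.12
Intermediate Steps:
g(R, p) = -9*p
sqrt(g(91, -76) + 19800) = sqrt(-9*(-76) + 19800) = sqrt(684 + 19800) = sqrt(20484) = 6*sqrt(569)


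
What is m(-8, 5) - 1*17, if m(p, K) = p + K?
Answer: -20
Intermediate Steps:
m(p, K) = K + p
m(-8, 5) - 1*17 = (5 - 8) - 1*17 = -3 - 17 = -20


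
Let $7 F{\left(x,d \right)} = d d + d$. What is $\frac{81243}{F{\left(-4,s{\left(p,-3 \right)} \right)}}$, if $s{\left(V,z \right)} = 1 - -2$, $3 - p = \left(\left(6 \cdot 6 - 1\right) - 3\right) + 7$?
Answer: $\frac{189567}{4} \approx 47392.0$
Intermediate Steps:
$p = -36$ ($p = 3 - \left(\left(\left(6 \cdot 6 - 1\right) - 3\right) + 7\right) = 3 - \left(\left(\left(36 - 1\right) - 3\right) + 7\right) = 3 - \left(\left(35 - 3\right) + 7\right) = 3 - \left(32 + 7\right) = 3 - 39 = -36$)
$s{\left(V,z \right)} = 3$ ($s{\left(V,z \right)} = 1 + 2 = 3$)
$F{\left(x,d \right)} = \frac{d}{7} + \frac{d^{2}}{7}$ ($F{\left(x,d \right)} = \frac{d d + d}{7} = \frac{d^{2} + d}{7} = \frac{d + d^{2}}{7} = \frac{d}{7} + \frac{d^{2}}{7}$)
$\frac{81243}{F{\left(-4,s{\left(p,-3 \right)} \right)}} = \frac{81243}{\frac{1}{7} \cdot 3 \left(1 + 3\right)} = \frac{81243}{\frac{1}{7} \cdot 3 \cdot 4} = \frac{81243}{\frac{12}{7}} = 81243 \cdot \frac{7}{12} = \frac{189567}{4}$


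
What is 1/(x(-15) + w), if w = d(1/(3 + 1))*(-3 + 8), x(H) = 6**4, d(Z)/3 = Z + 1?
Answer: 4/5259 ≈ 0.00076060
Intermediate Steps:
d(Z) = 3 + 3*Z (d(Z) = 3*(Z + 1) = 3*(1 + Z) = 3 + 3*Z)
x(H) = 1296
w = 75/4 (w = (3 + 3/(3 + 1))*(-3 + 8) = (3 + 3/4)*5 = (15/4)*5 = 75/4 ≈ 18.750)
1/(x(-15) + w) = 1/(1296 + 75/4) = 1/(5259/4) = 4/5259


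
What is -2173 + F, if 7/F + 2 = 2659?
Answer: -5773654/2657 ≈ -2173.0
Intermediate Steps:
F = 7/2657 (F = 7/(-2 + 2659) = 7/2657 ≈ 0.0026346)
-2173 + F = -2173 + 7/2657 = -5773654/2657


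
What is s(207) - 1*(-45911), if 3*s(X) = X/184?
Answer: 367291/8 ≈ 45911.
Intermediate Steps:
s(X) = X/552 (s(X) = (X/184)/3 = X/552)
s(207) - 1*(-45911) = (1/552)*207 - 1*(-45911) = 3/8 + 45911 = 367291/8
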